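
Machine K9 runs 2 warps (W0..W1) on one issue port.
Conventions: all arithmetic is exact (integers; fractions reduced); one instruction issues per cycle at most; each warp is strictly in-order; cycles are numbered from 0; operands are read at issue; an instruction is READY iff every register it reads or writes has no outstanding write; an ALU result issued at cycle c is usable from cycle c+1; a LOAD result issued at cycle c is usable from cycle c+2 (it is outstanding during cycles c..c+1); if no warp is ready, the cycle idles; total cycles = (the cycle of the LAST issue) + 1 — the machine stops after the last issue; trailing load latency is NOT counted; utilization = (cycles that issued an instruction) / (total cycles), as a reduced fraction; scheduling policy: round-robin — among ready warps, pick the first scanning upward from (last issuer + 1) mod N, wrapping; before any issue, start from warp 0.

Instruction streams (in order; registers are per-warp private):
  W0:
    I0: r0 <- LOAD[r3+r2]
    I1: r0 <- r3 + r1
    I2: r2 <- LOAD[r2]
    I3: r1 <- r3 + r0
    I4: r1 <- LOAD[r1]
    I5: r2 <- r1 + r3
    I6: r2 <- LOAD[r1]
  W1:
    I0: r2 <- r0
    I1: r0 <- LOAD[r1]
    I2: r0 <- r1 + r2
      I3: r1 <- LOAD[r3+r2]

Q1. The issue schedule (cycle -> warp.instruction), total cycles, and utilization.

cycle 0: W0.I0
cycle 1: W1.I0
cycle 2: W0.I1
cycle 3: W1.I1
cycle 4: W0.I2
cycle 5: W1.I2
cycle 6: W0.I3
cycle 7: W1.I3
cycle 8: W0.I4
cycle 9: idle
cycle 10: W0.I5
cycle 11: W0.I6

Answer: 12 cycles, utilization 11/12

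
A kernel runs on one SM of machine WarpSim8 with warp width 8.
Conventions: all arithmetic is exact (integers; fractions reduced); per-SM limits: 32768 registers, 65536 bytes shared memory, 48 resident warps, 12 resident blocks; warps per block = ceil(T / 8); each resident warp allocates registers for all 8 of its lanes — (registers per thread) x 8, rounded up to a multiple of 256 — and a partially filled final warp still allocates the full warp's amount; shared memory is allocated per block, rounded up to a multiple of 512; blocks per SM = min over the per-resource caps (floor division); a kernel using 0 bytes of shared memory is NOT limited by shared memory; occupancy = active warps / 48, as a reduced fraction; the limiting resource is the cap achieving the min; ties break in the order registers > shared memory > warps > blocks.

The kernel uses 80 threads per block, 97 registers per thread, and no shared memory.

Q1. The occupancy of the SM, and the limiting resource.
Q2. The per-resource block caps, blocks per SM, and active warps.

Answer: occupancy 5/8, limited by registers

registers: 3 blocks
shared memory: no limit (kernel uses none)
warps: 4 blocks
blocks: 12 blocks

Answer: 3 blocks, 30 active warps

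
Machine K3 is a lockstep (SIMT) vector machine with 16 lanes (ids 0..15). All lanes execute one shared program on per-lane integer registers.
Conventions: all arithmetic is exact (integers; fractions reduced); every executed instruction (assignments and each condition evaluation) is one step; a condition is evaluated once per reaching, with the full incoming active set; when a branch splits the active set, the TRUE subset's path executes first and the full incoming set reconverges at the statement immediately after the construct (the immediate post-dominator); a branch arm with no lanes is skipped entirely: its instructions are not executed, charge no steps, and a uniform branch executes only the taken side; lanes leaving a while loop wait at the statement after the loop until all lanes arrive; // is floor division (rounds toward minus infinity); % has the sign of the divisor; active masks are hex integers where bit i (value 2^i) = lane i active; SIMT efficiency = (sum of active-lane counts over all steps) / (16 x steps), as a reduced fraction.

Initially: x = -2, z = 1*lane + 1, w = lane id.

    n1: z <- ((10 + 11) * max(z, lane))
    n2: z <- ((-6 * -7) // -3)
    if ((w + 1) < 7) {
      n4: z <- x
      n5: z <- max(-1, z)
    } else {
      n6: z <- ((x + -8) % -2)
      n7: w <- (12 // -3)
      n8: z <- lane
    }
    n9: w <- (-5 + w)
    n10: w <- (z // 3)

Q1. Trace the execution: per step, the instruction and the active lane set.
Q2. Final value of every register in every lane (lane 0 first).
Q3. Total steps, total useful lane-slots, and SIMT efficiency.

step 0: z <- ((10 + 11) * max(z, lane)) 0xffff
step 1: z <- ((-6 * -7) // -3)       0xffff
step 2: eval ((w + 1) < 7)           0xffff
step 3: z <- x                       0x003f
step 4: z <- max(-1, z)              0x003f
step 5: z <- ((x + -8) % -2)         0xffc0
step 6: w <- (12 // -3)              0xffc0
step 7: z <- lane                    0xffc0
step 8: w <- (-5 + w)                0xffff
step 9: w <- (z // 3)                0xffff

Answer: 10 steps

x: -2,-2,-2,-2,-2,-2,-2,-2,-2,-2,-2,-2,-2,-2,-2,-2
z: -1,-1,-1,-1,-1,-1,6,7,8,9,10,11,12,13,14,15
w: -1,-1,-1,-1,-1,-1,2,2,2,3,3,3,4,4,4,5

steps = 10; useful = 122; efficiency = 122/160 = 61/80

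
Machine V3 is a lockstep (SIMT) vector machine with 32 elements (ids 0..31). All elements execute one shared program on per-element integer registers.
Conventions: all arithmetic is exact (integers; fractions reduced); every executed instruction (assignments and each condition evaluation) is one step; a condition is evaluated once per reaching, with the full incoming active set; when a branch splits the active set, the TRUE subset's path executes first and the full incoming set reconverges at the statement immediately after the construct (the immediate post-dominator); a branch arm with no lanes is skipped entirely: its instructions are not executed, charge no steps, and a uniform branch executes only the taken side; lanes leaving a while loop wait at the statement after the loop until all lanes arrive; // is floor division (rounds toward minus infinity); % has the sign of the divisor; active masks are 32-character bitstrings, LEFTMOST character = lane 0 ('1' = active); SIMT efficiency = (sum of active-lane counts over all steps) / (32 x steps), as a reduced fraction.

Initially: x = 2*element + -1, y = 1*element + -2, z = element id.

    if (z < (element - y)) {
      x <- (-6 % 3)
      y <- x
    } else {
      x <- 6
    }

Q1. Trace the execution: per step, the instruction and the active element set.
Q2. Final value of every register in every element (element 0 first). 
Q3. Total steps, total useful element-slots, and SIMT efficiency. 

step 0: eval (z < (element - y))     11111111111111111111111111111111
step 1: x <- (-6 % 3)                11000000000000000000000000000000
step 2: y <- x                       11000000000000000000000000000000
step 3: x <- 6                       00111111111111111111111111111111

Answer: 4 steps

x: 0,0,6,6,6,6,6,6,6,6,6,6,6,6,6,6,6,6,6,6,6,6,6,6,6,6,6,6,6,6,6,6
y: 0,0,0,1,2,3,4,5,6,7,8,9,10,11,12,13,14,15,16,17,18,19,20,21,22,23,24,25,26,27,28,29
z: 0,1,2,3,4,5,6,7,8,9,10,11,12,13,14,15,16,17,18,19,20,21,22,23,24,25,26,27,28,29,30,31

steps = 4; useful = 66; efficiency = 66/128 = 33/64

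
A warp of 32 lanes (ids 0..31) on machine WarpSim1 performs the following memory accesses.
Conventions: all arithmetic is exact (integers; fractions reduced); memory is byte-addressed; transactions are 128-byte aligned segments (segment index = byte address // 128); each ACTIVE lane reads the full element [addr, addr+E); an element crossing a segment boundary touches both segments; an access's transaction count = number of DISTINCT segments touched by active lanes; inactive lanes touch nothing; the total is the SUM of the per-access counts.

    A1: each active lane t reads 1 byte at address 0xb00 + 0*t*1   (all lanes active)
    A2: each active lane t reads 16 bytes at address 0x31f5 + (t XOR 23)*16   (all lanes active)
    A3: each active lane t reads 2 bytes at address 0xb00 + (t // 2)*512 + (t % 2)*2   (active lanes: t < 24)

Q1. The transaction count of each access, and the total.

A1: 1 transaction
A2: 5 transactions
A3: 12 transactions

Answer: 1,5,12; total 18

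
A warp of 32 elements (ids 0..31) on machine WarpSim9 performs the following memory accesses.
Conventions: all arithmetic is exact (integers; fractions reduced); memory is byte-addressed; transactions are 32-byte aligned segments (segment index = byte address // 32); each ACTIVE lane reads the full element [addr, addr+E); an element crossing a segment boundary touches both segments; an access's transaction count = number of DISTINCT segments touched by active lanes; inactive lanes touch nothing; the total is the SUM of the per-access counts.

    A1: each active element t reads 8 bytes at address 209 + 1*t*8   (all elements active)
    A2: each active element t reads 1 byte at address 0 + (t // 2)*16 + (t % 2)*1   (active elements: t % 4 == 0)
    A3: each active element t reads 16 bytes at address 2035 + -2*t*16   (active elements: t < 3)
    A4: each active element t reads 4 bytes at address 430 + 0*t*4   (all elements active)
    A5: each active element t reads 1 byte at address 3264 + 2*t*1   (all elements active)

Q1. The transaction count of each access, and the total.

A1: 9 transactions
A2: 8 transactions
A3: 4 transactions
A4: 1 transaction
A5: 2 transactions

Answer: 9,8,4,1,2; total 24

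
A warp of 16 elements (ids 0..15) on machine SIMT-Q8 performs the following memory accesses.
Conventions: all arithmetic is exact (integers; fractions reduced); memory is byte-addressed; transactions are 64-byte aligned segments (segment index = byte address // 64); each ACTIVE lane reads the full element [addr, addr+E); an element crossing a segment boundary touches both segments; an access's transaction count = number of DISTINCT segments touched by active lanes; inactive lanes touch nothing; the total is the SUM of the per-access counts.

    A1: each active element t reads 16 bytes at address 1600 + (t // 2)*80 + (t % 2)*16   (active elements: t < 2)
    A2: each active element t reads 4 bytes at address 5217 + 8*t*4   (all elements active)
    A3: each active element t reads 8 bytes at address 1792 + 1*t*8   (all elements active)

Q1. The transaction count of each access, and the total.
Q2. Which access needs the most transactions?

A1: 1 transaction
A2: 9 transactions
A3: 2 transactions

Answer: 1,9,2; total 12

Answer: A2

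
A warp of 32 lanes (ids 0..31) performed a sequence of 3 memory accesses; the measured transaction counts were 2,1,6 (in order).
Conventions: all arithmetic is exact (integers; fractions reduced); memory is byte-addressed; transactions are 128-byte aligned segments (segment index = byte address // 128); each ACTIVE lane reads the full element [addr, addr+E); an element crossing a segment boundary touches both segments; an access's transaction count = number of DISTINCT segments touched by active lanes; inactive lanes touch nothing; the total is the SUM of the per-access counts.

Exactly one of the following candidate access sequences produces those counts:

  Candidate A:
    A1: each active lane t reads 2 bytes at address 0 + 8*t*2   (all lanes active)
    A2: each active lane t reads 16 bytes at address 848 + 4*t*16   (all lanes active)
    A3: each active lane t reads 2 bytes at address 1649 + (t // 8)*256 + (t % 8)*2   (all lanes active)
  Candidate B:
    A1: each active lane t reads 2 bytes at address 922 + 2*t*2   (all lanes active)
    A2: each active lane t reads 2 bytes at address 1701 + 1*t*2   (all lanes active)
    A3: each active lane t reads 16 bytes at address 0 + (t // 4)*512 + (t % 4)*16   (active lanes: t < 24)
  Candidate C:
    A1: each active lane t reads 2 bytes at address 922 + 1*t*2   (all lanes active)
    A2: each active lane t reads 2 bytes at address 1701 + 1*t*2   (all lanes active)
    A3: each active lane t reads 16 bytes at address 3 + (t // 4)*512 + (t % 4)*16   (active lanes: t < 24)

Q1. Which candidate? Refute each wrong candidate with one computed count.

A: A1 gives 4 transactions, not 2
C: A1 gives 1 transaction, not 2
B: all counts match (2,1,6)

Answer: B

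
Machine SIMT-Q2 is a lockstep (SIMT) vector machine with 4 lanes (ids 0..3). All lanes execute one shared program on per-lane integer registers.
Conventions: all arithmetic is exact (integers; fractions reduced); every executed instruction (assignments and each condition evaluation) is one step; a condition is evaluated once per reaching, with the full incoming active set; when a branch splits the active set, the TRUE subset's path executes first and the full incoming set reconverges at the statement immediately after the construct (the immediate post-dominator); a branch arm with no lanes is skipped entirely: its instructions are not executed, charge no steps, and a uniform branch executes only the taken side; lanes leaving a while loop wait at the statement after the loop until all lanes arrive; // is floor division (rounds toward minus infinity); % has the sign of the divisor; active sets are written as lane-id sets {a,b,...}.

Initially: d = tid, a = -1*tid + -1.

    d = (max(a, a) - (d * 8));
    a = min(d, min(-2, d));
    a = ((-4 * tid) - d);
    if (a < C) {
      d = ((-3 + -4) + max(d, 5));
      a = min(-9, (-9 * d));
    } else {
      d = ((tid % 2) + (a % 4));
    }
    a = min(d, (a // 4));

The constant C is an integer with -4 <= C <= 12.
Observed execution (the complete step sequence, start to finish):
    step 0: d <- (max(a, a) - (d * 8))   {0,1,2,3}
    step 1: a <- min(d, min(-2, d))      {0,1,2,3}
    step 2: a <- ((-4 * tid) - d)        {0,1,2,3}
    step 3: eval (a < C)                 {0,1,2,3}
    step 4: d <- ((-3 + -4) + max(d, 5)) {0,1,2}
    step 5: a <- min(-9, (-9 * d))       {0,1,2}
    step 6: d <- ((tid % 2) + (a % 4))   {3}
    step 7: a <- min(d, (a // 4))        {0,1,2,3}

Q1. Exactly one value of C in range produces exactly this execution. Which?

Answer: C = 12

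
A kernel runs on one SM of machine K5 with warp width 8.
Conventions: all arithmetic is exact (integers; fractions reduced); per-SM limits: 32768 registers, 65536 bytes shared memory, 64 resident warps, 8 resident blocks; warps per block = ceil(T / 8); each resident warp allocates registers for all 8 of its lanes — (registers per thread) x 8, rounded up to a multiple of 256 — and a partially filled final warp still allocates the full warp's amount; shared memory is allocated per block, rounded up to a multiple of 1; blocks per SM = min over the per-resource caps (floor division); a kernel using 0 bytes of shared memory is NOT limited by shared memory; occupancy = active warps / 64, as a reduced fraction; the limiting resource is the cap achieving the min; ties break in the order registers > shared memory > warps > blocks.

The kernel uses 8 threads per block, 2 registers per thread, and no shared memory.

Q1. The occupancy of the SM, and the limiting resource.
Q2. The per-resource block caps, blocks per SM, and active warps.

Answer: occupancy 1/8, limited by blocks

registers: 128 blocks
shared memory: no limit (kernel uses none)
warps: 64 blocks
blocks: 8 blocks

Answer: 8 blocks, 8 active warps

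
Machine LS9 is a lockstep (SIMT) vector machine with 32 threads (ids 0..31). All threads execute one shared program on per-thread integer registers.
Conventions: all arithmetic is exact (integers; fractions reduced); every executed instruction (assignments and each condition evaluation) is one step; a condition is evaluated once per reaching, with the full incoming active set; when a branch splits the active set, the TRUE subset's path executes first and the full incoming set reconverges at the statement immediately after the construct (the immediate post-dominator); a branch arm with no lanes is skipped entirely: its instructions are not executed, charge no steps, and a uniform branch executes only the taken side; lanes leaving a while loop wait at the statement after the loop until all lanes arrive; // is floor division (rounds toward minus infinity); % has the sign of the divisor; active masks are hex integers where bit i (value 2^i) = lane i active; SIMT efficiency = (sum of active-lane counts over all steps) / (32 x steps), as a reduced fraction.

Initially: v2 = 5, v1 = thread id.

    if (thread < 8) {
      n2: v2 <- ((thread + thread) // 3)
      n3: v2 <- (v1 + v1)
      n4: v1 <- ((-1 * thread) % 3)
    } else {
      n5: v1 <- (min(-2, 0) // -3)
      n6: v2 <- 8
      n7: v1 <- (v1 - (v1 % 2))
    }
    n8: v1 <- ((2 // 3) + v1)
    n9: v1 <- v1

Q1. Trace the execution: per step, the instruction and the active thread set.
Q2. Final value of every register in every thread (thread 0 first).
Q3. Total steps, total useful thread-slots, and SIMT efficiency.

step 0: eval (thread < 8)            0xffffffff
step 1: v2 <- ((thread + thread) // 3) 0x000000ff
step 2: v2 <- (v1 + v1)              0x000000ff
step 3: v1 <- ((-1 * thread) % 3)    0x000000ff
step 4: v1 <- (min(-2, 0) // -3)     0xffffff00
step 5: v2 <- 8                      0xffffff00
step 6: v1 <- (v1 - (v1 % 2))        0xffffff00
step 7: v1 <- ((2 // 3) + v1)        0xffffffff
step 8: v1 <- v1                     0xffffffff

Answer: 9 steps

v2: 0,2,4,6,8,10,12,14,8,8,8,8,8,8,8,8,8,8,8,8,8,8,8,8,8,8,8,8,8,8,8,8
v1: 0,2,1,0,2,1,0,2,0,0,0,0,0,0,0,0,0,0,0,0,0,0,0,0,0,0,0,0,0,0,0,0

steps = 9; useful = 192; efficiency = 192/288 = 2/3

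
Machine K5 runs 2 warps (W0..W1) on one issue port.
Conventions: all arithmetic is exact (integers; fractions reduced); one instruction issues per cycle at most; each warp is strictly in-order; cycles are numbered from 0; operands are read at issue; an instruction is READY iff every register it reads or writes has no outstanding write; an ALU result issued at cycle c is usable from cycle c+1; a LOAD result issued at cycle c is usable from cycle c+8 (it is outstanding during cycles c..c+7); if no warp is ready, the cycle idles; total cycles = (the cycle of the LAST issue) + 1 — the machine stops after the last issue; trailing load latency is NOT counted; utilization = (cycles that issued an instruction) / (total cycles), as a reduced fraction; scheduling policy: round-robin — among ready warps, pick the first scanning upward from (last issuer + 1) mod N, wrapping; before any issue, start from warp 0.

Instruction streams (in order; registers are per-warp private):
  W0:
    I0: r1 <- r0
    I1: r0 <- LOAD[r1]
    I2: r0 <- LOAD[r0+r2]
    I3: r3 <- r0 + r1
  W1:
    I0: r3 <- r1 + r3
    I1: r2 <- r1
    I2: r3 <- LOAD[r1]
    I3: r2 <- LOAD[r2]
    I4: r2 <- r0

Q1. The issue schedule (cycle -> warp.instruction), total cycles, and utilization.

cycle 0: W0.I0
cycle 1: W1.I0
cycle 2: W0.I1
cycle 3: W1.I1
cycle 4: W1.I2
cycle 5: W1.I3
cycle 6: idle
cycle 7: idle
cycle 8: idle
cycle 9: idle
cycle 10: W0.I2
cycle 11: idle
cycle 12: idle
cycle 13: W1.I4
cycle 14: idle
cycle 15: idle
cycle 16: idle
cycle 17: idle
cycle 18: W0.I3

Answer: 19 cycles, utilization 9/19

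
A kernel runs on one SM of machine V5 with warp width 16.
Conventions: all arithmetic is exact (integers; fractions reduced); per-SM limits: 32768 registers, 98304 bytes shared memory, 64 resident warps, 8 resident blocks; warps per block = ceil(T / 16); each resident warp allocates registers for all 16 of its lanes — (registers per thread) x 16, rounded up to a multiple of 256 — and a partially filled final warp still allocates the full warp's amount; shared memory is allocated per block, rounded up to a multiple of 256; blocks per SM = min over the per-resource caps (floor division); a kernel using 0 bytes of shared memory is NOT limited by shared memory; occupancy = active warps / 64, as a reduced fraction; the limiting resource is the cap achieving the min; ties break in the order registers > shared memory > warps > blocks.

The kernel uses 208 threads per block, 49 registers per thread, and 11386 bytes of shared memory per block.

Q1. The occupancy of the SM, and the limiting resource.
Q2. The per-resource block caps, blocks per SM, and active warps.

Answer: occupancy 13/32, limited by registers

registers: 2 blocks
shared memory: 8 blocks
warps: 4 blocks
blocks: 8 blocks

Answer: 2 blocks, 26 active warps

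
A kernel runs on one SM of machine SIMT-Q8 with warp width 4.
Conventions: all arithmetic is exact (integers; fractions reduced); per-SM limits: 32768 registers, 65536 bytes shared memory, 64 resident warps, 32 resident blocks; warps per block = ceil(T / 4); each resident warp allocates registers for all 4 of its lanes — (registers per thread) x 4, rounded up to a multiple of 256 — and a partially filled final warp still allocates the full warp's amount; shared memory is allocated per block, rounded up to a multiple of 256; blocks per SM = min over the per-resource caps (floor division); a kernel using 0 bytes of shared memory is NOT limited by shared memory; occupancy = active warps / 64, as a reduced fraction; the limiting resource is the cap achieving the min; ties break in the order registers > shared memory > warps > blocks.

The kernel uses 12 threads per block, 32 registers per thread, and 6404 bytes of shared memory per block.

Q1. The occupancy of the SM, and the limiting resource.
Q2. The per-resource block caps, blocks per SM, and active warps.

Answer: occupancy 27/64, limited by shared memory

registers: 42 blocks
shared memory: 9 blocks
warps: 21 blocks
blocks: 32 blocks

Answer: 9 blocks, 27 active warps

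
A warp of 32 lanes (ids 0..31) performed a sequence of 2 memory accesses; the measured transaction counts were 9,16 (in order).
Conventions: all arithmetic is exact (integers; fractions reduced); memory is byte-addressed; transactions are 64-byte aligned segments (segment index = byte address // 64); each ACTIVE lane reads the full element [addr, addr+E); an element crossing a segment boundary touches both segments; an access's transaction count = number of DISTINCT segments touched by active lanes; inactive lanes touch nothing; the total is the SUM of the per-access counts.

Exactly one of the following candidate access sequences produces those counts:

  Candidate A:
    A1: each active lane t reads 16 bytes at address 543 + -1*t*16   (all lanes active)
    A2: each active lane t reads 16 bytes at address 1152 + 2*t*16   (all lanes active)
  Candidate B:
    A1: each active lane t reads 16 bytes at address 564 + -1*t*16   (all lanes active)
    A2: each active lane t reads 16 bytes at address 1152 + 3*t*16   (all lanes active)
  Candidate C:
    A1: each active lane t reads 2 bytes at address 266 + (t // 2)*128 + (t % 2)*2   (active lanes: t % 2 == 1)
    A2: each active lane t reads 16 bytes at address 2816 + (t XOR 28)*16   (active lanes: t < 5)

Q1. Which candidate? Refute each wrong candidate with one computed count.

B: A2 gives 24 transactions, not 16
C: A1 gives 16 transactions, not 9
A: all counts match (9,16)

Answer: A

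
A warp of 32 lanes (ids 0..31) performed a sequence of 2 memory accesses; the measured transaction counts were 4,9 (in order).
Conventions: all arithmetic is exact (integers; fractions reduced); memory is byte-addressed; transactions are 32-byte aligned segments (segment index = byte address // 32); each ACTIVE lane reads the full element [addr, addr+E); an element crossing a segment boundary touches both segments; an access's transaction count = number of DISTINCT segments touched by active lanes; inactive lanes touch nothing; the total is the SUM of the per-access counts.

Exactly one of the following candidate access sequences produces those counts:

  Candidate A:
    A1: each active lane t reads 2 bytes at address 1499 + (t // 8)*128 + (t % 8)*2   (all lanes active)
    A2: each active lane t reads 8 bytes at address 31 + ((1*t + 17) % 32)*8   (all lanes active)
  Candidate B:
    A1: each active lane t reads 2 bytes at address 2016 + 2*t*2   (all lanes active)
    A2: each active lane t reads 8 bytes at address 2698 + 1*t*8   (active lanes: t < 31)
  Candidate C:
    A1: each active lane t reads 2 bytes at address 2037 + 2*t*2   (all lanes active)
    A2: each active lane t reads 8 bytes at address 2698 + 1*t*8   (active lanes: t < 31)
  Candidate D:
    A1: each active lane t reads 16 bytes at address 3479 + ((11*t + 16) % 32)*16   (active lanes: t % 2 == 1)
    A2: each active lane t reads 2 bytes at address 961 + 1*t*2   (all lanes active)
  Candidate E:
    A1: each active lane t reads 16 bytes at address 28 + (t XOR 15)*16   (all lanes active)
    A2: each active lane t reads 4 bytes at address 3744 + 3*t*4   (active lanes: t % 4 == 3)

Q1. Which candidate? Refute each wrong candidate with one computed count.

A: A1 gives 8 transactions, not 4
C: A1 gives 5 transactions, not 4
D: A1 gives 16 transactions, not 4
E: A1 gives 17 transactions, not 4
B: all counts match (4,9)

Answer: B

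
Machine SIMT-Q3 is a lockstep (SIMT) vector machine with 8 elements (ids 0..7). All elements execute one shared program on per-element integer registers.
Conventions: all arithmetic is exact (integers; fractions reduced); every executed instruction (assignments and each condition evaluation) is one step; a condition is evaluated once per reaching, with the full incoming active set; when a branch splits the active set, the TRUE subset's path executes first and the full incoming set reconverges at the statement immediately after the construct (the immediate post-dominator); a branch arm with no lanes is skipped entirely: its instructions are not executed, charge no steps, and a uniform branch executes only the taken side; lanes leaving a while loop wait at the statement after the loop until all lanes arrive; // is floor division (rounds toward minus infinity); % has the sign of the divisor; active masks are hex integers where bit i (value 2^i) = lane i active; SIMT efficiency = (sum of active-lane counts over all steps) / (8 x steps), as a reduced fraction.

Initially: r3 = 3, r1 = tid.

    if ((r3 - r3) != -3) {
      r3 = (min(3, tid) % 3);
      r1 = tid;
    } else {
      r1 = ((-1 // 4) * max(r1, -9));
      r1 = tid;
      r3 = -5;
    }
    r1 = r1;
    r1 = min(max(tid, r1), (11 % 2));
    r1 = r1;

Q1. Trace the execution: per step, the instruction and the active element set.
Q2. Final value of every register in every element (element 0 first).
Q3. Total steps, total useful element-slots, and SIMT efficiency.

step 0: eval ((r3 - r3) != -3)       0xff
step 1: r3 <- (min(3, tid) % 3)      0xff
step 2: r1 <- tid                    0xff
step 3: r1 <- r1                     0xff
step 4: r1 <- min(max(tid, r1), (11 % 2)) 0xff
step 5: r1 <- r1                     0xff

Answer: 6 steps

r3: 0,1,2,0,0,0,0,0
r1: 0,1,1,1,1,1,1,1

steps = 6; useful = 48; efficiency = 48/48 = 1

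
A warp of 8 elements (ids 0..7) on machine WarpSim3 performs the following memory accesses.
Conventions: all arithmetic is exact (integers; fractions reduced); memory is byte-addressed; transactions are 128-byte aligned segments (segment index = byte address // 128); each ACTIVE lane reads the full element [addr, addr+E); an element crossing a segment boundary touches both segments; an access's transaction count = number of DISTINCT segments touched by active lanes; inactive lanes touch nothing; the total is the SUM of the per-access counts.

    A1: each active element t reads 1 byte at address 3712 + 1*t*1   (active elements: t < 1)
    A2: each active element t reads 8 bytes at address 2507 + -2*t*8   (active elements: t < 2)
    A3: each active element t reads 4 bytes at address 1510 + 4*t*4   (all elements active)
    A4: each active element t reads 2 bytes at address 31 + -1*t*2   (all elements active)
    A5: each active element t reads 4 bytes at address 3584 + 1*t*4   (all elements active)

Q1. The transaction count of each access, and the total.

A1: 1 transaction
A2: 1 transaction
A3: 2 transactions
A4: 1 transaction
A5: 1 transaction

Answer: 1,1,2,1,1; total 6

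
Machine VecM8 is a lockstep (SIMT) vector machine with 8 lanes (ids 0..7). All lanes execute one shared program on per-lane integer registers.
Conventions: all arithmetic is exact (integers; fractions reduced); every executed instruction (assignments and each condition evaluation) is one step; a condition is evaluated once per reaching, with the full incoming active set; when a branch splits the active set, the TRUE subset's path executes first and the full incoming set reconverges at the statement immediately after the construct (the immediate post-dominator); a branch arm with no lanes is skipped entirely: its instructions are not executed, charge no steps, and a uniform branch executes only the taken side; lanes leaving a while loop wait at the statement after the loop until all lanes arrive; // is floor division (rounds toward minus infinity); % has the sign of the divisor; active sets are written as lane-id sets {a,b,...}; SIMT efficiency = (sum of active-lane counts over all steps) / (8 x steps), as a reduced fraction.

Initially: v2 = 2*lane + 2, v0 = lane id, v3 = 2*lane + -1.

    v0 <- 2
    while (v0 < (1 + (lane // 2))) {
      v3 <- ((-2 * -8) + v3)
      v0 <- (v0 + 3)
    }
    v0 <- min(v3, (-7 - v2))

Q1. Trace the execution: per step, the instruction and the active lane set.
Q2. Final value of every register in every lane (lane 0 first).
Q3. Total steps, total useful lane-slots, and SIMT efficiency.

step 0: v0 <- 2                      {0,1,2,3,4,5,6,7}
step 1: eval (v0 < (1 + (lane // 2))) {0,1,2,3,4,5,6,7}
step 2: v3 <- ((-2 * -8) + v3)       {4,5,6,7}
step 3: v0 <- (v0 + 3)               {4,5,6,7}
step 4: eval (v0 < (1 + (lane // 2))) {4,5,6,7}
step 5: v0 <- min(v3, (-7 - v2))     {0,1,2,3,4,5,6,7}

Answer: 6 steps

v2: 2,4,6,8,10,12,14,16
v0: -9,-11,-13,-15,-17,-19,-21,-23
v3: -1,1,3,5,23,25,27,29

steps = 6; useful = 36; efficiency = 36/48 = 3/4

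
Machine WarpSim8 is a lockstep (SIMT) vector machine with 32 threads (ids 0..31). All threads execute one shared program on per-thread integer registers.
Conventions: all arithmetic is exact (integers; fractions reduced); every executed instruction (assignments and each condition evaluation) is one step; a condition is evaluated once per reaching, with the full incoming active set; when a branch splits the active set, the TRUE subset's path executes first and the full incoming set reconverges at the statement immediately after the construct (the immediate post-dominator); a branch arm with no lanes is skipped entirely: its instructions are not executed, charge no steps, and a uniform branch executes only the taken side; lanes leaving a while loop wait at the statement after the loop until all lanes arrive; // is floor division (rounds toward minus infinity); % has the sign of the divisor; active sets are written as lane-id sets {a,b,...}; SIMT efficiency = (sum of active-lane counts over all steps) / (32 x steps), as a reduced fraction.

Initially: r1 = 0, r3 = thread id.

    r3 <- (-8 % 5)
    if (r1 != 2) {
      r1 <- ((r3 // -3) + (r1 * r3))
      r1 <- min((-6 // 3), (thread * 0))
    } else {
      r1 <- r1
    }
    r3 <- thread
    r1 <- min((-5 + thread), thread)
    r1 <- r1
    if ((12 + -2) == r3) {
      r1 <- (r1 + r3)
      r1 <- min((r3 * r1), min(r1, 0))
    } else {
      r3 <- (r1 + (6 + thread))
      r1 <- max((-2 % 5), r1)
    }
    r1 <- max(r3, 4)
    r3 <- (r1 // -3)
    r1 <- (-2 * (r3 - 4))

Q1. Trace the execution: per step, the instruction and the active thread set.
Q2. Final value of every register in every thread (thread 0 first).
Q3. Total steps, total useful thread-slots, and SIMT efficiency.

step 0: r3 <- (-8 % 5)               {0,1,2,3,4,5,6,7,8,9,10,11,12,13,14,15,16,17,18,19,20,21,22,23,24,25,26,27,28,29,30,31}
step 1: eval (r1 != 2)               {0,1,2,3,4,5,6,7,8,9,10,11,12,13,14,15,16,17,18,19,20,21,22,23,24,25,26,27,28,29,30,31}
step 2: r1 <- ((r3 // -3) + (r1 * r3)) {0,1,2,3,4,5,6,7,8,9,10,11,12,13,14,15,16,17,18,19,20,21,22,23,24,25,26,27,28,29,30,31}
step 3: r1 <- min((-6 // 3), (thread * 0)) {0,1,2,3,4,5,6,7,8,9,10,11,12,13,14,15,16,17,18,19,20,21,22,23,24,25,26,27,28,29,30,31}
step 4: r3 <- thread                 {0,1,2,3,4,5,6,7,8,9,10,11,12,13,14,15,16,17,18,19,20,21,22,23,24,25,26,27,28,29,30,31}
step 5: r1 <- min((-5 + thread), thread) {0,1,2,3,4,5,6,7,8,9,10,11,12,13,14,15,16,17,18,19,20,21,22,23,24,25,26,27,28,29,30,31}
step 6: r1 <- r1                     {0,1,2,3,4,5,6,7,8,9,10,11,12,13,14,15,16,17,18,19,20,21,22,23,24,25,26,27,28,29,30,31}
step 7: eval ((12 + -2) == r3)       {0,1,2,3,4,5,6,7,8,9,10,11,12,13,14,15,16,17,18,19,20,21,22,23,24,25,26,27,28,29,30,31}
step 8: r1 <- (r1 + r3)              {10}
step 9: r1 <- min((r3 * r1), min(r1, 0)) {10}
step 10: r3 <- (r1 + (6 + thread))    {0,1,2,3,4,5,6,7,8,9,11,12,13,14,15,16,17,18,19,20,21,22,23,24,25,26,27,28,29,30,31}
step 11: r1 <- max((-2 % 5), r1)      {0,1,2,3,4,5,6,7,8,9,11,12,13,14,15,16,17,18,19,20,21,22,23,24,25,26,27,28,29,30,31}
step 12: r1 <- max(r3, 4)             {0,1,2,3,4,5,6,7,8,9,10,11,12,13,14,15,16,17,18,19,20,21,22,23,24,25,26,27,28,29,30,31}
step 13: r3 <- (r1 // -3)             {0,1,2,3,4,5,6,7,8,9,10,11,12,13,14,15,16,17,18,19,20,21,22,23,24,25,26,27,28,29,30,31}
step 14: r1 <- (-2 * (r3 - 4))        {0,1,2,3,4,5,6,7,8,9,10,11,12,13,14,15,16,17,18,19,20,21,22,23,24,25,26,27,28,29,30,31}

Answer: 15 steps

r1: 12,12,12,14,14,16,18,18,20,22,16,24,26,26,28,30,30,32,34,34,36,38,38,40,42,42,44,46,46,48,50,50
r3: -2,-2,-2,-3,-3,-4,-5,-5,-6,-7,-4,-8,-9,-9,-10,-11,-11,-12,-13,-13,-14,-15,-15,-16,-17,-17,-18,-19,-19,-20,-21,-21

steps = 15; useful = 416; efficiency = 416/480 = 13/15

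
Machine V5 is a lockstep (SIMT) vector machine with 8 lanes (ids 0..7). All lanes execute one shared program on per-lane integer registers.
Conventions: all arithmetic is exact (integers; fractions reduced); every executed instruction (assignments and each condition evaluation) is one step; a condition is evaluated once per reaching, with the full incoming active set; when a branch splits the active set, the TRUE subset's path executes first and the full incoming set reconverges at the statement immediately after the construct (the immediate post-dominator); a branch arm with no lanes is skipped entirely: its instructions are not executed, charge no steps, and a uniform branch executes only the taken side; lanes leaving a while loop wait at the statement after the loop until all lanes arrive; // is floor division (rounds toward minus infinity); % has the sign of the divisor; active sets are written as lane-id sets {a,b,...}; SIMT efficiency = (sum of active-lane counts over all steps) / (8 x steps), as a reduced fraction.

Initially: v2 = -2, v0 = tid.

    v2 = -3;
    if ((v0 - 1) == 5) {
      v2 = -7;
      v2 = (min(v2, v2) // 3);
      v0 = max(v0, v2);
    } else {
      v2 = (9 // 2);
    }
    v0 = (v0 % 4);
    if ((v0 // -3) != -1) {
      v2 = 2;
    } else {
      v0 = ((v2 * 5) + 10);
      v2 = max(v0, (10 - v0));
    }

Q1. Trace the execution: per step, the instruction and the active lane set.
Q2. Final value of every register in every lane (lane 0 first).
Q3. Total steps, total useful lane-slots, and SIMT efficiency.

step 0: v2 <- -3                     {0,1,2,3,4,5,6,7}
step 1: eval ((v0 - 1) == 5)         {0,1,2,3,4,5,6,7}
step 2: v2 <- -7                     {6}
step 3: v2 <- (min(v2, v2) // 3)     {6}
step 4: v0 <- max(v0, v2)            {6}
step 5: v2 <- (9 // 2)               {0,1,2,3,4,5,7}
step 6: v0 <- (v0 % 4)               {0,1,2,3,4,5,6,7}
step 7: eval ((v0 // -3) != -1)      {0,1,2,3,4,5,6,7}
step 8: v2 <- 2                      {0,4}
step 9: v0 <- ((v2 * 5) + 10)        {1,2,3,5,6,7}
step 10: v2 <- max(v0, (10 - v0))     {1,2,3,5,6,7}

Answer: 11 steps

v2: 2,30,30,30,2,30,15,30
v0: 0,30,30,30,0,30,-5,30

steps = 11; useful = 56; efficiency = 56/88 = 7/11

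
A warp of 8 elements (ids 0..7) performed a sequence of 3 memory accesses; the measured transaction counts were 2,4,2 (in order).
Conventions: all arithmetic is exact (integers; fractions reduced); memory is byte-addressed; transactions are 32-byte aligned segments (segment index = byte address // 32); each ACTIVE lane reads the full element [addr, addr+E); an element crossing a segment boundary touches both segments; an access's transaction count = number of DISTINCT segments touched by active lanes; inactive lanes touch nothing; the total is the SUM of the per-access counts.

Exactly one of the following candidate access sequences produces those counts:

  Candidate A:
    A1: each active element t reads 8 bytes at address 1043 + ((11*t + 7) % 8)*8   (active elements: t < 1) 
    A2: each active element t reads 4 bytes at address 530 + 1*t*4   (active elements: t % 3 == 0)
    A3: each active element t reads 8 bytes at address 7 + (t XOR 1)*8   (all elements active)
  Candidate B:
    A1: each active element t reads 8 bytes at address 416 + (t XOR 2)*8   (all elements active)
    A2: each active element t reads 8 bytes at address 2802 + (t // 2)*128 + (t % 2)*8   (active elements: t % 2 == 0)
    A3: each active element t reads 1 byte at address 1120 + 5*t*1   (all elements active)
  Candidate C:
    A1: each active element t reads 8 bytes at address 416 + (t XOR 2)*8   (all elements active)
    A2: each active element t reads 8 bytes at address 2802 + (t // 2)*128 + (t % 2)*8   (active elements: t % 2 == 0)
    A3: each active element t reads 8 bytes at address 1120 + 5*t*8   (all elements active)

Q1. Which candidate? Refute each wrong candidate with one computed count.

A: A1 gives 1 transaction, not 2
C: A3 gives 8 transactions, not 2
B: all counts match (2,4,2)

Answer: B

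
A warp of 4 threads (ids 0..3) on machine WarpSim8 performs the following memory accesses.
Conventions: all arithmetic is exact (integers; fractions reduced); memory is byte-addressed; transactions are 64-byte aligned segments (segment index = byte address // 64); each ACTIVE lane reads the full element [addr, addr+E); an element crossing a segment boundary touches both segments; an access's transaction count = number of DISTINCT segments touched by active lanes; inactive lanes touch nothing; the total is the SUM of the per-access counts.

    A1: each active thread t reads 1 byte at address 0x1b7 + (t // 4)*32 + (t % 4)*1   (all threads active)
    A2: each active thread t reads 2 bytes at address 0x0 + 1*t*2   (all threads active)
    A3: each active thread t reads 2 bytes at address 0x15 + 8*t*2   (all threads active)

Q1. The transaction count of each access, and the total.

A1: 1 transaction
A2: 1 transaction
A3: 2 transactions

Answer: 1,1,2; total 4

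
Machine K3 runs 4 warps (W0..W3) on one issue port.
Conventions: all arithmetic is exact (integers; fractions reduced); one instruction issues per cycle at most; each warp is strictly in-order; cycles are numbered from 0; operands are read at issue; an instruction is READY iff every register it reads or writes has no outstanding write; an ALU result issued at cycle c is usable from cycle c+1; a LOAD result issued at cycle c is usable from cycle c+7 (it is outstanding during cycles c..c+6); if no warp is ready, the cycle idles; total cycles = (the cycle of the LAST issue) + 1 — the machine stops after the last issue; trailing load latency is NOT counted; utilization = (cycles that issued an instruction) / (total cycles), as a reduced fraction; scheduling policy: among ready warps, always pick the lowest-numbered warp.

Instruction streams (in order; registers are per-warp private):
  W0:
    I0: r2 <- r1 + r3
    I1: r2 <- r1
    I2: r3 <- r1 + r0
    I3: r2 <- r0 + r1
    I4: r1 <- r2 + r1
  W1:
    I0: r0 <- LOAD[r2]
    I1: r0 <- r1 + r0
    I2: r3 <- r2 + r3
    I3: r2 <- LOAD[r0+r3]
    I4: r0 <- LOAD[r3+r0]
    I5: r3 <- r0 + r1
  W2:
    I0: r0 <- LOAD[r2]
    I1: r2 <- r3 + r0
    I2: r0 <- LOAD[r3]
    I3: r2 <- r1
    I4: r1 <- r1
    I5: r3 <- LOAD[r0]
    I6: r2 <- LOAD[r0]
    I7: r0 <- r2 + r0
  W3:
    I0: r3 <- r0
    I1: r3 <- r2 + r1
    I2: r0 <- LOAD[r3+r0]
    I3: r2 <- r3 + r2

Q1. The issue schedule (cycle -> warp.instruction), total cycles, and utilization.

cycle 0: W0.I0
cycle 1: W0.I1
cycle 2: W0.I2
cycle 3: W0.I3
cycle 4: W0.I4
cycle 5: W1.I0
cycle 6: W2.I0
cycle 7: W3.I0
cycle 8: W3.I1
cycle 9: W3.I2
cycle 10: W3.I3
cycle 11: idle
cycle 12: W1.I1
cycle 13: W1.I2
cycle 14: W1.I3
cycle 15: W1.I4
cycle 16: W2.I1
cycle 17: W2.I2
cycle 18: W2.I3
cycle 19: W2.I4
cycle 20: idle
cycle 21: idle
cycle 22: W1.I5
cycle 23: idle
cycle 24: W2.I5
cycle 25: W2.I6
cycle 26: idle
cycle 27: idle
cycle 28: idle
cycle 29: idle
cycle 30: idle
cycle 31: idle
cycle 32: W2.I7

Answer: 33 cycles, utilization 23/33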